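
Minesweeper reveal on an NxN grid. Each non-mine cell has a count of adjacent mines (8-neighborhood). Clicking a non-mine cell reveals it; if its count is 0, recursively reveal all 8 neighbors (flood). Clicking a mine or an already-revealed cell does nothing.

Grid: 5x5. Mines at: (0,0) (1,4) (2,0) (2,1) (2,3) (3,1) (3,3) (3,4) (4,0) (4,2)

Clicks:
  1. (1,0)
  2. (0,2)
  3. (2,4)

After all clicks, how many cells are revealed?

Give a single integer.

Answer: 8

Derivation:
Click 1 (1,0) count=3: revealed 1 new [(1,0)] -> total=1
Click 2 (0,2) count=0: revealed 6 new [(0,1) (0,2) (0,3) (1,1) (1,2) (1,3)] -> total=7
Click 3 (2,4) count=4: revealed 1 new [(2,4)] -> total=8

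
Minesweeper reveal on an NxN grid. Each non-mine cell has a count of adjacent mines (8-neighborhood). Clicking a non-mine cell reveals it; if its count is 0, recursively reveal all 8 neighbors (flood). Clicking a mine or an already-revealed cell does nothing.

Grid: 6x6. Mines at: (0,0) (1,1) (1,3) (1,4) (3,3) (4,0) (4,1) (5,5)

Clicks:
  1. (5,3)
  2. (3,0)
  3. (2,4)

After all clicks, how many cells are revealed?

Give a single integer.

Answer: 8

Derivation:
Click 1 (5,3) count=0: revealed 6 new [(4,2) (4,3) (4,4) (5,2) (5,3) (5,4)] -> total=6
Click 2 (3,0) count=2: revealed 1 new [(3,0)] -> total=7
Click 3 (2,4) count=3: revealed 1 new [(2,4)] -> total=8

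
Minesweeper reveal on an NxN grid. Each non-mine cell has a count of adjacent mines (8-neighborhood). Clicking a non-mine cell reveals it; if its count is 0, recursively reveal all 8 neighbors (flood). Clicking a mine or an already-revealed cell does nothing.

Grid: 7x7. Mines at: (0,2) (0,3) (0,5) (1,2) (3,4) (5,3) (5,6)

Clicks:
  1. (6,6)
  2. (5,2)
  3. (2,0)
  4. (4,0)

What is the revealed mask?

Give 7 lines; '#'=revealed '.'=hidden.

Answer: ##.....
##.....
####...
####...
####...
###....
###...#

Derivation:
Click 1 (6,6) count=1: revealed 1 new [(6,6)] -> total=1
Click 2 (5,2) count=1: revealed 1 new [(5,2)] -> total=2
Click 3 (2,0) count=0: revealed 21 new [(0,0) (0,1) (1,0) (1,1) (2,0) (2,1) (2,2) (2,3) (3,0) (3,1) (3,2) (3,3) (4,0) (4,1) (4,2) (4,3) (5,0) (5,1) (6,0) (6,1) (6,2)] -> total=23
Click 4 (4,0) count=0: revealed 0 new [(none)] -> total=23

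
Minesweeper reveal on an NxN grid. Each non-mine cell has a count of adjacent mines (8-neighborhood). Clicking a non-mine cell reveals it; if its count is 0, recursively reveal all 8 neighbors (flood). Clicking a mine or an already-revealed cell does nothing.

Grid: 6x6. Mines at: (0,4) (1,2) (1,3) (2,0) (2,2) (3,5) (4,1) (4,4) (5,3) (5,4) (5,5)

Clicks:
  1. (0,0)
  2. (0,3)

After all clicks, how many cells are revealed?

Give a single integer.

Click 1 (0,0) count=0: revealed 4 new [(0,0) (0,1) (1,0) (1,1)] -> total=4
Click 2 (0,3) count=3: revealed 1 new [(0,3)] -> total=5

Answer: 5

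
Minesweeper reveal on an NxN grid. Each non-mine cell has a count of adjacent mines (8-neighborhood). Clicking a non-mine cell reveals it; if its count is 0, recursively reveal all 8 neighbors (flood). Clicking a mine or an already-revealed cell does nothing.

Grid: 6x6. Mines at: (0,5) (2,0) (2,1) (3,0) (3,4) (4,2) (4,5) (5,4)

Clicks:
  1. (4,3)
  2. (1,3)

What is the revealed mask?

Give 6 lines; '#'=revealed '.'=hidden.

Click 1 (4,3) count=3: revealed 1 new [(4,3)] -> total=1
Click 2 (1,3) count=0: revealed 13 new [(0,0) (0,1) (0,2) (0,3) (0,4) (1,0) (1,1) (1,2) (1,3) (1,4) (2,2) (2,3) (2,4)] -> total=14

Answer: #####.
#####.
..###.
......
...#..
......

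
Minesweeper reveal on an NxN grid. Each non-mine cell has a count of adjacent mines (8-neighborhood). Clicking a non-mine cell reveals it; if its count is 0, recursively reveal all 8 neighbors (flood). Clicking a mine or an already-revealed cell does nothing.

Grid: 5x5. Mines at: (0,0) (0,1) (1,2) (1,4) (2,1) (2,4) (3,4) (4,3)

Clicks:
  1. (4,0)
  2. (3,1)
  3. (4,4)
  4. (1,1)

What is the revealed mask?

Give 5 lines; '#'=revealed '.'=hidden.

Click 1 (4,0) count=0: revealed 6 new [(3,0) (3,1) (3,2) (4,0) (4,1) (4,2)] -> total=6
Click 2 (3,1) count=1: revealed 0 new [(none)] -> total=6
Click 3 (4,4) count=2: revealed 1 new [(4,4)] -> total=7
Click 4 (1,1) count=4: revealed 1 new [(1,1)] -> total=8

Answer: .....
.#...
.....
###..
###.#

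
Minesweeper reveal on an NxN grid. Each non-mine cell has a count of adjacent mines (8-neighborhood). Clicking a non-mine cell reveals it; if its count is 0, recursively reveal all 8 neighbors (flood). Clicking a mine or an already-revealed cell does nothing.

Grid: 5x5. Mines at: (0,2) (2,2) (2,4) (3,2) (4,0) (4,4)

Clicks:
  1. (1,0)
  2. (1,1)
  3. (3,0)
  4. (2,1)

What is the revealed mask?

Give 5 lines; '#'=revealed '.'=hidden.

Answer: ##...
##...
##...
##...
.....

Derivation:
Click 1 (1,0) count=0: revealed 8 new [(0,0) (0,1) (1,0) (1,1) (2,0) (2,1) (3,0) (3,1)] -> total=8
Click 2 (1,1) count=2: revealed 0 new [(none)] -> total=8
Click 3 (3,0) count=1: revealed 0 new [(none)] -> total=8
Click 4 (2,1) count=2: revealed 0 new [(none)] -> total=8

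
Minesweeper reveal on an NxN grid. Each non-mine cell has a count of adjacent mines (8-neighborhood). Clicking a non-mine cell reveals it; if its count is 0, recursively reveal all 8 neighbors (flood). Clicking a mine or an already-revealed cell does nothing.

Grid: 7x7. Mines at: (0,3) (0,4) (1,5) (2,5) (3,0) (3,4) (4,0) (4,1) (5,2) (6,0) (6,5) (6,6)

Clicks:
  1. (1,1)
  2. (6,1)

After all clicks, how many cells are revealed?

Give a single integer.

Answer: 15

Derivation:
Click 1 (1,1) count=0: revealed 14 new [(0,0) (0,1) (0,2) (1,0) (1,1) (1,2) (1,3) (2,0) (2,1) (2,2) (2,3) (3,1) (3,2) (3,3)] -> total=14
Click 2 (6,1) count=2: revealed 1 new [(6,1)] -> total=15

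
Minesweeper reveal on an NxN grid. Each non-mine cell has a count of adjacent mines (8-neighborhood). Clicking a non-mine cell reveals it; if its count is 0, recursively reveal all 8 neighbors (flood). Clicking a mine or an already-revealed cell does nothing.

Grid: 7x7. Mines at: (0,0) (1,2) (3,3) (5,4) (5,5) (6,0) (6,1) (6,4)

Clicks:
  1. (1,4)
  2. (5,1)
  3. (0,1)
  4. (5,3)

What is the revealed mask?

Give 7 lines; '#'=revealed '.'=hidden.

Answer: .#.####
...####
...####
....###
....###
.#.#...
.......

Derivation:
Click 1 (1,4) count=0: revealed 18 new [(0,3) (0,4) (0,5) (0,6) (1,3) (1,4) (1,5) (1,6) (2,3) (2,4) (2,5) (2,6) (3,4) (3,5) (3,6) (4,4) (4,5) (4,6)] -> total=18
Click 2 (5,1) count=2: revealed 1 new [(5,1)] -> total=19
Click 3 (0,1) count=2: revealed 1 new [(0,1)] -> total=20
Click 4 (5,3) count=2: revealed 1 new [(5,3)] -> total=21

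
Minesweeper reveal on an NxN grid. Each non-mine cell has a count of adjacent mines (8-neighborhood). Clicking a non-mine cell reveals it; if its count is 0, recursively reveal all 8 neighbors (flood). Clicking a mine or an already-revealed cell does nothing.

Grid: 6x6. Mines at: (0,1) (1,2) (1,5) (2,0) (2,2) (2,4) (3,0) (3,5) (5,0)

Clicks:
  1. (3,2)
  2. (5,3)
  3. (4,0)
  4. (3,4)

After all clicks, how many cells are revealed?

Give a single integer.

Answer: 15

Derivation:
Click 1 (3,2) count=1: revealed 1 new [(3,2)] -> total=1
Click 2 (5,3) count=0: revealed 13 new [(3,1) (3,3) (3,4) (4,1) (4,2) (4,3) (4,4) (4,5) (5,1) (5,2) (5,3) (5,4) (5,5)] -> total=14
Click 3 (4,0) count=2: revealed 1 new [(4,0)] -> total=15
Click 4 (3,4) count=2: revealed 0 new [(none)] -> total=15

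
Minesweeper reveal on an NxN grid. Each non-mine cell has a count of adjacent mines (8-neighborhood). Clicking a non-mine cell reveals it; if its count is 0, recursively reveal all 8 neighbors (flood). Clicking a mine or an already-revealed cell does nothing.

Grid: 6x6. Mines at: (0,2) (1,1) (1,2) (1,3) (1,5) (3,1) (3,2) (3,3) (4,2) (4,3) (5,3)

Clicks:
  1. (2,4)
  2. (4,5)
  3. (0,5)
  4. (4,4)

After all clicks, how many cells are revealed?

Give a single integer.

Answer: 9

Derivation:
Click 1 (2,4) count=3: revealed 1 new [(2,4)] -> total=1
Click 2 (4,5) count=0: revealed 7 new [(2,5) (3,4) (3,5) (4,4) (4,5) (5,4) (5,5)] -> total=8
Click 3 (0,5) count=1: revealed 1 new [(0,5)] -> total=9
Click 4 (4,4) count=3: revealed 0 new [(none)] -> total=9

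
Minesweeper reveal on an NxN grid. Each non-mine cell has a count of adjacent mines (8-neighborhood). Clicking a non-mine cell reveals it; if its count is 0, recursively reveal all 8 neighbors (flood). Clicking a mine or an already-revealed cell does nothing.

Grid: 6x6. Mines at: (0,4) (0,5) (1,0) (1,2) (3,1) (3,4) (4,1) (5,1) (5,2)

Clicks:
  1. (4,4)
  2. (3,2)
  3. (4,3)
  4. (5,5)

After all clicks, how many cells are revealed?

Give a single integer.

Click 1 (4,4) count=1: revealed 1 new [(4,4)] -> total=1
Click 2 (3,2) count=2: revealed 1 new [(3,2)] -> total=2
Click 3 (4,3) count=2: revealed 1 new [(4,3)] -> total=3
Click 4 (5,5) count=0: revealed 4 new [(4,5) (5,3) (5,4) (5,5)] -> total=7

Answer: 7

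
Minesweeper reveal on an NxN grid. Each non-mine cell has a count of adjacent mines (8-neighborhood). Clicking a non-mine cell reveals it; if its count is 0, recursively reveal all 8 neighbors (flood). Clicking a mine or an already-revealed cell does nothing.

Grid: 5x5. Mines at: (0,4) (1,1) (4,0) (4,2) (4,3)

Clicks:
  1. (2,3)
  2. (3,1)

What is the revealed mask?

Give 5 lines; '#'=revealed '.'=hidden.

Click 1 (2,3) count=0: revealed 9 new [(1,2) (1,3) (1,4) (2,2) (2,3) (2,4) (3,2) (3,3) (3,4)] -> total=9
Click 2 (3,1) count=2: revealed 1 new [(3,1)] -> total=10

Answer: .....
..###
..###
.####
.....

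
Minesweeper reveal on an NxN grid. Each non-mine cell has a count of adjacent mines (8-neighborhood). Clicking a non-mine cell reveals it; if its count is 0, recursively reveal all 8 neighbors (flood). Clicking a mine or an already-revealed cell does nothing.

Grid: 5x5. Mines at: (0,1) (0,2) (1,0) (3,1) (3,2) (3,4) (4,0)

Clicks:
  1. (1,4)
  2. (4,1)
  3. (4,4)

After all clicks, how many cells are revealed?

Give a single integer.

Answer: 8

Derivation:
Click 1 (1,4) count=0: revealed 6 new [(0,3) (0,4) (1,3) (1,4) (2,3) (2,4)] -> total=6
Click 2 (4,1) count=3: revealed 1 new [(4,1)] -> total=7
Click 3 (4,4) count=1: revealed 1 new [(4,4)] -> total=8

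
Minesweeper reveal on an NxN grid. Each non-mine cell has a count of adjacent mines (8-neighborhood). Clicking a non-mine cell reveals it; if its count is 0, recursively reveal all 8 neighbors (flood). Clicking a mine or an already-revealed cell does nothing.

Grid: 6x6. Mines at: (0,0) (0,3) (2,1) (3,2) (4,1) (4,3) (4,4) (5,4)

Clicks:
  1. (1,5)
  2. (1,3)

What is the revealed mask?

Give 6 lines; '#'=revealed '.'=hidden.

Click 1 (1,5) count=0: revealed 11 new [(0,4) (0,5) (1,3) (1,4) (1,5) (2,3) (2,4) (2,5) (3,3) (3,4) (3,5)] -> total=11
Click 2 (1,3) count=1: revealed 0 new [(none)] -> total=11

Answer: ....##
...###
...###
...###
......
......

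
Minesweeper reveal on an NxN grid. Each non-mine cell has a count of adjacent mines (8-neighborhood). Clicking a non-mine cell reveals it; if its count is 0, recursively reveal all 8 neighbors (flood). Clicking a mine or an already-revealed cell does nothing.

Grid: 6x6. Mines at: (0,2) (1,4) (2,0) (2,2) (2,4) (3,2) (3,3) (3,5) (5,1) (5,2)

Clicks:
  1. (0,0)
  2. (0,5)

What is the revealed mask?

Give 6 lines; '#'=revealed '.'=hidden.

Answer: ##...#
##....
......
......
......
......

Derivation:
Click 1 (0,0) count=0: revealed 4 new [(0,0) (0,1) (1,0) (1,1)] -> total=4
Click 2 (0,5) count=1: revealed 1 new [(0,5)] -> total=5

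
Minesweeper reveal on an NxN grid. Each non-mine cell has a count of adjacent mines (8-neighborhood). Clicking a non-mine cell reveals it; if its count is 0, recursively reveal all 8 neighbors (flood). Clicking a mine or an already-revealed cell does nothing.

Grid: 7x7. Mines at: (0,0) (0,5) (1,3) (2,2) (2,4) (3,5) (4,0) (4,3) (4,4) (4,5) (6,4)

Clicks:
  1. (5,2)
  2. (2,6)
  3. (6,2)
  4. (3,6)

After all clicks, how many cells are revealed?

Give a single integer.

Click 1 (5,2) count=1: revealed 1 new [(5,2)] -> total=1
Click 2 (2,6) count=1: revealed 1 new [(2,6)] -> total=2
Click 3 (6,2) count=0: revealed 7 new [(5,0) (5,1) (5,3) (6,0) (6,1) (6,2) (6,3)] -> total=9
Click 4 (3,6) count=2: revealed 1 new [(3,6)] -> total=10

Answer: 10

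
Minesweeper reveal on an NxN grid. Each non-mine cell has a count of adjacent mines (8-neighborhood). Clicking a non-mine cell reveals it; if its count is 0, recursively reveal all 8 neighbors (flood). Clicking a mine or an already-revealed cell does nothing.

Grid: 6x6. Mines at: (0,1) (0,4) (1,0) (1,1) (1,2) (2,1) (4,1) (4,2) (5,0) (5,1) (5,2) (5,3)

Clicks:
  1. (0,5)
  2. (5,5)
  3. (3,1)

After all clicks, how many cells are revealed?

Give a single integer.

Click 1 (0,5) count=1: revealed 1 new [(0,5)] -> total=1
Click 2 (5,5) count=0: revealed 14 new [(1,3) (1,4) (1,5) (2,3) (2,4) (2,5) (3,3) (3,4) (3,5) (4,3) (4,4) (4,5) (5,4) (5,5)] -> total=15
Click 3 (3,1) count=3: revealed 1 new [(3,1)] -> total=16

Answer: 16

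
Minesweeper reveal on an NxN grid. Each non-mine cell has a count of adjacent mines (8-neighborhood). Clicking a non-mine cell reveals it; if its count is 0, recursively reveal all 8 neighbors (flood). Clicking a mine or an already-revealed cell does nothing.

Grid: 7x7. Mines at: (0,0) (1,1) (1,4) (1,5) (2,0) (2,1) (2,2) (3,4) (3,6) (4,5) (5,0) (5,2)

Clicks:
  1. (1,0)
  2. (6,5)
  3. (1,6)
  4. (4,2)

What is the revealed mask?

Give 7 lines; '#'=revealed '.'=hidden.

Answer: .......
#.....#
.......
.......
..#....
...####
...####

Derivation:
Click 1 (1,0) count=4: revealed 1 new [(1,0)] -> total=1
Click 2 (6,5) count=0: revealed 8 new [(5,3) (5,4) (5,5) (5,6) (6,3) (6,4) (6,5) (6,6)] -> total=9
Click 3 (1,6) count=1: revealed 1 new [(1,6)] -> total=10
Click 4 (4,2) count=1: revealed 1 new [(4,2)] -> total=11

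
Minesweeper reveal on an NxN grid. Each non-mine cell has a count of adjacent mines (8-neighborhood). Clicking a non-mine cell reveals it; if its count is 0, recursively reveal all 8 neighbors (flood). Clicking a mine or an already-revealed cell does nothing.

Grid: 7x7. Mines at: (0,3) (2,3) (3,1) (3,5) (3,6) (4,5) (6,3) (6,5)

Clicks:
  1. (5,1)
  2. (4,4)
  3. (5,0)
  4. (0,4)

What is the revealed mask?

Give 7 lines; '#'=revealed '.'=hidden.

Answer: ....#..
.......
.......
.......
###.#..
###....
###....

Derivation:
Click 1 (5,1) count=0: revealed 9 new [(4,0) (4,1) (4,2) (5,0) (5,1) (5,2) (6,0) (6,1) (6,2)] -> total=9
Click 2 (4,4) count=2: revealed 1 new [(4,4)] -> total=10
Click 3 (5,0) count=0: revealed 0 new [(none)] -> total=10
Click 4 (0,4) count=1: revealed 1 new [(0,4)] -> total=11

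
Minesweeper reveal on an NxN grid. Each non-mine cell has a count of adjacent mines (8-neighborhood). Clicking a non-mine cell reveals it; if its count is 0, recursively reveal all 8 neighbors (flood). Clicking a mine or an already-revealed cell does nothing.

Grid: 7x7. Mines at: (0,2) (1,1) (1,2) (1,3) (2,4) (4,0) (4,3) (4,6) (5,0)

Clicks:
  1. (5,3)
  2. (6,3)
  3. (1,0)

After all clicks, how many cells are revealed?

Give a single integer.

Click 1 (5,3) count=1: revealed 1 new [(5,3)] -> total=1
Click 2 (6,3) count=0: revealed 11 new [(5,1) (5,2) (5,4) (5,5) (5,6) (6,1) (6,2) (6,3) (6,4) (6,5) (6,6)] -> total=12
Click 3 (1,0) count=1: revealed 1 new [(1,0)] -> total=13

Answer: 13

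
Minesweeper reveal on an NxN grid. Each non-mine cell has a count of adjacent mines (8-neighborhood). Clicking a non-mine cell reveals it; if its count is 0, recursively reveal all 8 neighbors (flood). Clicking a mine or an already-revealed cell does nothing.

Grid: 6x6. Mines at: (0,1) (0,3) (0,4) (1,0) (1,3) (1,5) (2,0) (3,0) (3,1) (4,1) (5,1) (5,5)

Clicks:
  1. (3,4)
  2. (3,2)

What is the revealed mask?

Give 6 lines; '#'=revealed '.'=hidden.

Answer: ......
......
..####
..####
..####
..###.

Derivation:
Click 1 (3,4) count=0: revealed 15 new [(2,2) (2,3) (2,4) (2,5) (3,2) (3,3) (3,4) (3,5) (4,2) (4,3) (4,4) (4,5) (5,2) (5,3) (5,4)] -> total=15
Click 2 (3,2) count=2: revealed 0 new [(none)] -> total=15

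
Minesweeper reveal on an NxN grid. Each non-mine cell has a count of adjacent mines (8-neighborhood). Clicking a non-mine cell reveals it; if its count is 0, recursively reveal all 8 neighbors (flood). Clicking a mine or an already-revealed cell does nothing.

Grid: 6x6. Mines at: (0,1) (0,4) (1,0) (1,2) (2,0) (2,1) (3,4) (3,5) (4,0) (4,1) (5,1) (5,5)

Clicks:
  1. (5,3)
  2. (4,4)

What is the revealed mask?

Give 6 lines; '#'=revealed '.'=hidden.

Click 1 (5,3) count=0: revealed 6 new [(4,2) (4,3) (4,4) (5,2) (5,3) (5,4)] -> total=6
Click 2 (4,4) count=3: revealed 0 new [(none)] -> total=6

Answer: ......
......
......
......
..###.
..###.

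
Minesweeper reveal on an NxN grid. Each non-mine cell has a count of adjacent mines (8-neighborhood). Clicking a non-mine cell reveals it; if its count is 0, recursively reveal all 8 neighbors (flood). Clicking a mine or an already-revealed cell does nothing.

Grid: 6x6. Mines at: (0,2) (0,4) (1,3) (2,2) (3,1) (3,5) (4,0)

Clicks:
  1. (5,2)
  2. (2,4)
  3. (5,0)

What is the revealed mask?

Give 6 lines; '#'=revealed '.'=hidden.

Click 1 (5,2) count=0: revealed 13 new [(3,2) (3,3) (3,4) (4,1) (4,2) (4,3) (4,4) (4,5) (5,1) (5,2) (5,3) (5,4) (5,5)] -> total=13
Click 2 (2,4) count=2: revealed 1 new [(2,4)] -> total=14
Click 3 (5,0) count=1: revealed 1 new [(5,0)] -> total=15

Answer: ......
......
....#.
..###.
.#####
######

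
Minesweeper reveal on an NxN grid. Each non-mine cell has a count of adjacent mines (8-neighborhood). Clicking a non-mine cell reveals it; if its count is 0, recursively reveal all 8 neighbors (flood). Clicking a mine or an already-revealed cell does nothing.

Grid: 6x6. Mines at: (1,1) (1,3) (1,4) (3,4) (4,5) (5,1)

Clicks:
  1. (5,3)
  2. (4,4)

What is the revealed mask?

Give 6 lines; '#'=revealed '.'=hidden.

Click 1 (5,3) count=0: revealed 6 new [(4,2) (4,3) (4,4) (5,2) (5,3) (5,4)] -> total=6
Click 2 (4,4) count=2: revealed 0 new [(none)] -> total=6

Answer: ......
......
......
......
..###.
..###.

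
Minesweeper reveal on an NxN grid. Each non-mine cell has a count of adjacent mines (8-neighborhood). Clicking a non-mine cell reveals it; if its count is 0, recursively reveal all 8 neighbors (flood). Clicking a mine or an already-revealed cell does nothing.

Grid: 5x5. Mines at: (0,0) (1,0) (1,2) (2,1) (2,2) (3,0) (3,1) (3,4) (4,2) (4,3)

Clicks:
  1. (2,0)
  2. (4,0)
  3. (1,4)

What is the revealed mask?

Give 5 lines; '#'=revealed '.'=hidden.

Click 1 (2,0) count=4: revealed 1 new [(2,0)] -> total=1
Click 2 (4,0) count=2: revealed 1 new [(4,0)] -> total=2
Click 3 (1,4) count=0: revealed 6 new [(0,3) (0,4) (1,3) (1,4) (2,3) (2,4)] -> total=8

Answer: ...##
...##
#..##
.....
#....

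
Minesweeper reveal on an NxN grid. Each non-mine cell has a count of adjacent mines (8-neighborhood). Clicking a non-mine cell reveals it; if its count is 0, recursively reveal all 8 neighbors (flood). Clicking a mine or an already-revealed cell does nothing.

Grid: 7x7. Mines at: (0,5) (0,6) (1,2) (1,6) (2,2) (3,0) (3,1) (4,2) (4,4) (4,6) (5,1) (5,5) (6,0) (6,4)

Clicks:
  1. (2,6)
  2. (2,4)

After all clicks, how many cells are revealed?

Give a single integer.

Answer: 10

Derivation:
Click 1 (2,6) count=1: revealed 1 new [(2,6)] -> total=1
Click 2 (2,4) count=0: revealed 9 new [(1,3) (1,4) (1,5) (2,3) (2,4) (2,5) (3,3) (3,4) (3,5)] -> total=10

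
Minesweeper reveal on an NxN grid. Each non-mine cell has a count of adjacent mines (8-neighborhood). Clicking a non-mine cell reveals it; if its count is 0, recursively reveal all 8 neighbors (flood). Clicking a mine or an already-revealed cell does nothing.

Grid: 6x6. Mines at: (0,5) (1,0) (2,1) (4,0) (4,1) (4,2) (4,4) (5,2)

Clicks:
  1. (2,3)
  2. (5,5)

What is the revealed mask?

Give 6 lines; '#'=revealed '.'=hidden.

Answer: .####.
.#####
..####
..####
......
.....#

Derivation:
Click 1 (2,3) count=0: revealed 17 new [(0,1) (0,2) (0,3) (0,4) (1,1) (1,2) (1,3) (1,4) (1,5) (2,2) (2,3) (2,4) (2,5) (3,2) (3,3) (3,4) (3,5)] -> total=17
Click 2 (5,5) count=1: revealed 1 new [(5,5)] -> total=18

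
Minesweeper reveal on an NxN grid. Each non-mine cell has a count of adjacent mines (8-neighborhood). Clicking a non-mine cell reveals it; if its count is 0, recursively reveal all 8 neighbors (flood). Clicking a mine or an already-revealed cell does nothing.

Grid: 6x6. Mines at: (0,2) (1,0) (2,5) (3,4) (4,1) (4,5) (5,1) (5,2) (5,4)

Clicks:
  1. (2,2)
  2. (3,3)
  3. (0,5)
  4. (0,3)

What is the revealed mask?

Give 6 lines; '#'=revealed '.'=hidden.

Click 1 (2,2) count=0: revealed 9 new [(1,1) (1,2) (1,3) (2,1) (2,2) (2,3) (3,1) (3,2) (3,3)] -> total=9
Click 2 (3,3) count=1: revealed 0 new [(none)] -> total=9
Click 3 (0,5) count=0: revealed 5 new [(0,3) (0,4) (0,5) (1,4) (1,5)] -> total=14
Click 4 (0,3) count=1: revealed 0 new [(none)] -> total=14

Answer: ...###
.#####
.###..
.###..
......
......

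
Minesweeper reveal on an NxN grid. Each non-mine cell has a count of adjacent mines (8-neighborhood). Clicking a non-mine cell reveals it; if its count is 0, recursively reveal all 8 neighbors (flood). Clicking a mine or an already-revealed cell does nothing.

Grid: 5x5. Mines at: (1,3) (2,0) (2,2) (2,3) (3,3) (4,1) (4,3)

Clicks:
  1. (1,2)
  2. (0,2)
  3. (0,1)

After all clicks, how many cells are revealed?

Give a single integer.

Click 1 (1,2) count=3: revealed 1 new [(1,2)] -> total=1
Click 2 (0,2) count=1: revealed 1 new [(0,2)] -> total=2
Click 3 (0,1) count=0: revealed 4 new [(0,0) (0,1) (1,0) (1,1)] -> total=6

Answer: 6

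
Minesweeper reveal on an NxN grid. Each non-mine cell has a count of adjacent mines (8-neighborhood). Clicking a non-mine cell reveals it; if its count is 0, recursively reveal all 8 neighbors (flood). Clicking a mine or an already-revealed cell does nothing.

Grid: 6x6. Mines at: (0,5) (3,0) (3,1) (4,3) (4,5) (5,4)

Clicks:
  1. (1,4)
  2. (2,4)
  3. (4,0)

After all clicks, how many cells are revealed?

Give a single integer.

Answer: 22

Derivation:
Click 1 (1,4) count=1: revealed 1 new [(1,4)] -> total=1
Click 2 (2,4) count=0: revealed 20 new [(0,0) (0,1) (0,2) (0,3) (0,4) (1,0) (1,1) (1,2) (1,3) (1,5) (2,0) (2,1) (2,2) (2,3) (2,4) (2,5) (3,2) (3,3) (3,4) (3,5)] -> total=21
Click 3 (4,0) count=2: revealed 1 new [(4,0)] -> total=22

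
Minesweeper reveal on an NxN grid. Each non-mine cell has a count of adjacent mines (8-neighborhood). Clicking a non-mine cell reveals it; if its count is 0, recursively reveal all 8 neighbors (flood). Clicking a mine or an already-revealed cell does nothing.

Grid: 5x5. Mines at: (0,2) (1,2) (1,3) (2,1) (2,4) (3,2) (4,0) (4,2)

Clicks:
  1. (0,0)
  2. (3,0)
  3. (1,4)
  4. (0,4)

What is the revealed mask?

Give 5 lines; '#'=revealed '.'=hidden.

Answer: ##..#
##..#
.....
#....
.....

Derivation:
Click 1 (0,0) count=0: revealed 4 new [(0,0) (0,1) (1,0) (1,1)] -> total=4
Click 2 (3,0) count=2: revealed 1 new [(3,0)] -> total=5
Click 3 (1,4) count=2: revealed 1 new [(1,4)] -> total=6
Click 4 (0,4) count=1: revealed 1 new [(0,4)] -> total=7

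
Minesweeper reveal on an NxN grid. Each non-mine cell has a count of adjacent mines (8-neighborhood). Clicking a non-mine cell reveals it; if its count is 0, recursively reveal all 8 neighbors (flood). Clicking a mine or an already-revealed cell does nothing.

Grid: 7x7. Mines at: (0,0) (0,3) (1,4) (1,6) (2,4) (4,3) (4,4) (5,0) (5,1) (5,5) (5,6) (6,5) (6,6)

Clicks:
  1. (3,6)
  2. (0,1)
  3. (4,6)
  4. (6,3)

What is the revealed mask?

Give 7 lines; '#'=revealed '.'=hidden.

Click 1 (3,6) count=0: revealed 6 new [(2,5) (2,6) (3,5) (3,6) (4,5) (4,6)] -> total=6
Click 2 (0,1) count=1: revealed 1 new [(0,1)] -> total=7
Click 3 (4,6) count=2: revealed 0 new [(none)] -> total=7
Click 4 (6,3) count=0: revealed 6 new [(5,2) (5,3) (5,4) (6,2) (6,3) (6,4)] -> total=13

Answer: .#.....
.......
.....##
.....##
.....##
..###..
..###..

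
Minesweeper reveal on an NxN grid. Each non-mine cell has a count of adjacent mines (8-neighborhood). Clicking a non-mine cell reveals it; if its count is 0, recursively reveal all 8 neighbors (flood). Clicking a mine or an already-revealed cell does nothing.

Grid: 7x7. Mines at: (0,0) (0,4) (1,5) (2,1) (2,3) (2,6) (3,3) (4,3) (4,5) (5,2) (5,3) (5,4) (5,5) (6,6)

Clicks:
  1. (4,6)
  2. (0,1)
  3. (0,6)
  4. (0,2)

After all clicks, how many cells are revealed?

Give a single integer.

Click 1 (4,6) count=2: revealed 1 new [(4,6)] -> total=1
Click 2 (0,1) count=1: revealed 1 new [(0,1)] -> total=2
Click 3 (0,6) count=1: revealed 1 new [(0,6)] -> total=3
Click 4 (0,2) count=0: revealed 5 new [(0,2) (0,3) (1,1) (1,2) (1,3)] -> total=8

Answer: 8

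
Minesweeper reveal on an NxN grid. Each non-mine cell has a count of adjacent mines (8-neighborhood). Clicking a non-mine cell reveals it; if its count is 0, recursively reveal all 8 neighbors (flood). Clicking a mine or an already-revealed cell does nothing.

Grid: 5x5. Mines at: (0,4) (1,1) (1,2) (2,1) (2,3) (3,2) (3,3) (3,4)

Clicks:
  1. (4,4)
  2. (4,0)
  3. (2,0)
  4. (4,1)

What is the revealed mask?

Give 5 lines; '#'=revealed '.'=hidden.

Click 1 (4,4) count=2: revealed 1 new [(4,4)] -> total=1
Click 2 (4,0) count=0: revealed 4 new [(3,0) (3,1) (4,0) (4,1)] -> total=5
Click 3 (2,0) count=2: revealed 1 new [(2,0)] -> total=6
Click 4 (4,1) count=1: revealed 0 new [(none)] -> total=6

Answer: .....
.....
#....
##...
##..#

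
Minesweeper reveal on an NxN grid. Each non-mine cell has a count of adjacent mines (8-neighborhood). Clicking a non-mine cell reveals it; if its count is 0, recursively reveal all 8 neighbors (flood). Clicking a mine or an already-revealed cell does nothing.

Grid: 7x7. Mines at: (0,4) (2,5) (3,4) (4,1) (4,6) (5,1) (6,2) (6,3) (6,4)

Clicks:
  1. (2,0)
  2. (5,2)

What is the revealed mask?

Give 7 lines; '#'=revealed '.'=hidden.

Click 1 (2,0) count=0: revealed 16 new [(0,0) (0,1) (0,2) (0,3) (1,0) (1,1) (1,2) (1,3) (2,0) (2,1) (2,2) (2,3) (3,0) (3,1) (3,2) (3,3)] -> total=16
Click 2 (5,2) count=4: revealed 1 new [(5,2)] -> total=17

Answer: ####...
####...
####...
####...
.......
..#....
.......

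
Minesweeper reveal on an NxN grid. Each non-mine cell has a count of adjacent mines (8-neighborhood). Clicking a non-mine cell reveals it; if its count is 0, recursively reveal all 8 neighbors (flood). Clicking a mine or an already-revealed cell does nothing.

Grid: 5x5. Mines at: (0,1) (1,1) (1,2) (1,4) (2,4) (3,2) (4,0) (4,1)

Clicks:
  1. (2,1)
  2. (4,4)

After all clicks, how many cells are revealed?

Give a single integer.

Click 1 (2,1) count=3: revealed 1 new [(2,1)] -> total=1
Click 2 (4,4) count=0: revealed 4 new [(3,3) (3,4) (4,3) (4,4)] -> total=5

Answer: 5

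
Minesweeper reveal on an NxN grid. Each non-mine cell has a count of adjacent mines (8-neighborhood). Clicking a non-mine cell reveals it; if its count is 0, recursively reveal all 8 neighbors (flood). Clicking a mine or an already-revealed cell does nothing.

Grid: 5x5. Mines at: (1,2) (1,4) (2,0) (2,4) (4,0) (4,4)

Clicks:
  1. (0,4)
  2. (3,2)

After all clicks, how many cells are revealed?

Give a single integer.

Answer: 10

Derivation:
Click 1 (0,4) count=1: revealed 1 new [(0,4)] -> total=1
Click 2 (3,2) count=0: revealed 9 new [(2,1) (2,2) (2,3) (3,1) (3,2) (3,3) (4,1) (4,2) (4,3)] -> total=10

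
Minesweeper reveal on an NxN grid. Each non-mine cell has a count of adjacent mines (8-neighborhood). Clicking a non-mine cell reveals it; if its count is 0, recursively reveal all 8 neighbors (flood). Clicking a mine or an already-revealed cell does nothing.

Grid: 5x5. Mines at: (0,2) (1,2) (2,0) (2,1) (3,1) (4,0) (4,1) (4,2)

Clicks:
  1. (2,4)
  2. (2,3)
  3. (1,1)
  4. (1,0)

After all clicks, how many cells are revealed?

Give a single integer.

Answer: 12

Derivation:
Click 1 (2,4) count=0: revealed 10 new [(0,3) (0,4) (1,3) (1,4) (2,3) (2,4) (3,3) (3,4) (4,3) (4,4)] -> total=10
Click 2 (2,3) count=1: revealed 0 new [(none)] -> total=10
Click 3 (1,1) count=4: revealed 1 new [(1,1)] -> total=11
Click 4 (1,0) count=2: revealed 1 new [(1,0)] -> total=12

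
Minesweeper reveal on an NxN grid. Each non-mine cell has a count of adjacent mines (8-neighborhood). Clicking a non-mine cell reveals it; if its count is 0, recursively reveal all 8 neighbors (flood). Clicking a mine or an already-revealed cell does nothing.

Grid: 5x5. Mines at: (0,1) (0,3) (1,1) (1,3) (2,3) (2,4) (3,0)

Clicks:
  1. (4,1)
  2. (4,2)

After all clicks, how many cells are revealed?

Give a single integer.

Click 1 (4,1) count=1: revealed 1 new [(4,1)] -> total=1
Click 2 (4,2) count=0: revealed 7 new [(3,1) (3,2) (3,3) (3,4) (4,2) (4,3) (4,4)] -> total=8

Answer: 8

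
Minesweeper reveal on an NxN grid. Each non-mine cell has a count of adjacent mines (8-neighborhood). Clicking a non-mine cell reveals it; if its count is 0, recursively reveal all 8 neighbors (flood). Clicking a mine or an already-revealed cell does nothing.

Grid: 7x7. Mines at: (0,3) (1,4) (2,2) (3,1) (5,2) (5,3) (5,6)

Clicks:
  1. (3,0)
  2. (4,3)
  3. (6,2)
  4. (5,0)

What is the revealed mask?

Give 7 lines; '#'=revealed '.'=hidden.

Answer: .......
.......
.......
#......
##.#...
##.....
###....

Derivation:
Click 1 (3,0) count=1: revealed 1 new [(3,0)] -> total=1
Click 2 (4,3) count=2: revealed 1 new [(4,3)] -> total=2
Click 3 (6,2) count=2: revealed 1 new [(6,2)] -> total=3
Click 4 (5,0) count=0: revealed 6 new [(4,0) (4,1) (5,0) (5,1) (6,0) (6,1)] -> total=9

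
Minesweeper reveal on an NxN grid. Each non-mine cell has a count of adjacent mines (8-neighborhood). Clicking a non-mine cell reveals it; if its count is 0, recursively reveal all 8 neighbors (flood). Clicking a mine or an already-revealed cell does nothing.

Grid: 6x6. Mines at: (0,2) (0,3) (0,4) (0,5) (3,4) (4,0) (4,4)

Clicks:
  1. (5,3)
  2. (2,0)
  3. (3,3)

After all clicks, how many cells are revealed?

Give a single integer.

Answer: 20

Derivation:
Click 1 (5,3) count=1: revealed 1 new [(5,3)] -> total=1
Click 2 (2,0) count=0: revealed 19 new [(0,0) (0,1) (1,0) (1,1) (1,2) (1,3) (2,0) (2,1) (2,2) (2,3) (3,0) (3,1) (3,2) (3,3) (4,1) (4,2) (4,3) (5,1) (5,2)] -> total=20
Click 3 (3,3) count=2: revealed 0 new [(none)] -> total=20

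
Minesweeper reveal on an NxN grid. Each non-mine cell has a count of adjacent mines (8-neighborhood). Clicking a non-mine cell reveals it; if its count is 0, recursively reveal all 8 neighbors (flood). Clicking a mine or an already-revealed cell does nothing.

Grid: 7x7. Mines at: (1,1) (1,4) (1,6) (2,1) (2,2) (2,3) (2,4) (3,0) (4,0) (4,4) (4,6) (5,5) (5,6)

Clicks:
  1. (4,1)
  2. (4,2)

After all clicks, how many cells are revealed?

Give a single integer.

Answer: 16

Derivation:
Click 1 (4,1) count=2: revealed 1 new [(4,1)] -> total=1
Click 2 (4,2) count=0: revealed 15 new [(3,1) (3,2) (3,3) (4,2) (4,3) (5,0) (5,1) (5,2) (5,3) (5,4) (6,0) (6,1) (6,2) (6,3) (6,4)] -> total=16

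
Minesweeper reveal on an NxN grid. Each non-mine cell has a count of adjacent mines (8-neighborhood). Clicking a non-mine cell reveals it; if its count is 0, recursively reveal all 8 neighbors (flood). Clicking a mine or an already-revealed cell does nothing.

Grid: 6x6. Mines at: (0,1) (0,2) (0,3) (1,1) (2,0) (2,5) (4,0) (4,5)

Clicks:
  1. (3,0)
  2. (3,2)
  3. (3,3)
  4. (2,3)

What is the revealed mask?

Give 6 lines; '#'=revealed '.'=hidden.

Answer: ......
..###.
.####.
#####.
.####.
.####.

Derivation:
Click 1 (3,0) count=2: revealed 1 new [(3,0)] -> total=1
Click 2 (3,2) count=0: revealed 19 new [(1,2) (1,3) (1,4) (2,1) (2,2) (2,3) (2,4) (3,1) (3,2) (3,3) (3,4) (4,1) (4,2) (4,3) (4,4) (5,1) (5,2) (5,3) (5,4)] -> total=20
Click 3 (3,3) count=0: revealed 0 new [(none)] -> total=20
Click 4 (2,3) count=0: revealed 0 new [(none)] -> total=20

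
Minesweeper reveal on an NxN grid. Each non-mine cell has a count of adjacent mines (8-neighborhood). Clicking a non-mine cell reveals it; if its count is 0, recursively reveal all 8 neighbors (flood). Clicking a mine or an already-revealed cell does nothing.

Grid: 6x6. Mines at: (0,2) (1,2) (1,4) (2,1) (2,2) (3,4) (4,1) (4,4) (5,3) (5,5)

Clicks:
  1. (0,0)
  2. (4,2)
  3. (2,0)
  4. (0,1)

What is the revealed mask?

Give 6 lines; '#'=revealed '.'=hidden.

Answer: ##....
##....
#.....
......
..#...
......

Derivation:
Click 1 (0,0) count=0: revealed 4 new [(0,0) (0,1) (1,0) (1,1)] -> total=4
Click 2 (4,2) count=2: revealed 1 new [(4,2)] -> total=5
Click 3 (2,0) count=1: revealed 1 new [(2,0)] -> total=6
Click 4 (0,1) count=2: revealed 0 new [(none)] -> total=6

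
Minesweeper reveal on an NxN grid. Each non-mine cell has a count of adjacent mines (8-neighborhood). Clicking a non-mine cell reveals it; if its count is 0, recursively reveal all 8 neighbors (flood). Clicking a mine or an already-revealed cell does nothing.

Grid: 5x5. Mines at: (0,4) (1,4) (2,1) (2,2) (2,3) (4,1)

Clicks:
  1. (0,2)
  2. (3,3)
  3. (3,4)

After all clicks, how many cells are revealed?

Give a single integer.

Answer: 10

Derivation:
Click 1 (0,2) count=0: revealed 8 new [(0,0) (0,1) (0,2) (0,3) (1,0) (1,1) (1,2) (1,3)] -> total=8
Click 2 (3,3) count=2: revealed 1 new [(3,3)] -> total=9
Click 3 (3,4) count=1: revealed 1 new [(3,4)] -> total=10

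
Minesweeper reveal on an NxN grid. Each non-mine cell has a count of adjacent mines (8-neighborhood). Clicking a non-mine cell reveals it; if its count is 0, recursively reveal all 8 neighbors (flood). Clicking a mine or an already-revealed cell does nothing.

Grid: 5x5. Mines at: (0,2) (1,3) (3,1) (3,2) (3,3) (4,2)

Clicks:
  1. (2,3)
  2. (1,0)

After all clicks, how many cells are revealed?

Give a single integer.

Click 1 (2,3) count=3: revealed 1 new [(2,3)] -> total=1
Click 2 (1,0) count=0: revealed 6 new [(0,0) (0,1) (1,0) (1,1) (2,0) (2,1)] -> total=7

Answer: 7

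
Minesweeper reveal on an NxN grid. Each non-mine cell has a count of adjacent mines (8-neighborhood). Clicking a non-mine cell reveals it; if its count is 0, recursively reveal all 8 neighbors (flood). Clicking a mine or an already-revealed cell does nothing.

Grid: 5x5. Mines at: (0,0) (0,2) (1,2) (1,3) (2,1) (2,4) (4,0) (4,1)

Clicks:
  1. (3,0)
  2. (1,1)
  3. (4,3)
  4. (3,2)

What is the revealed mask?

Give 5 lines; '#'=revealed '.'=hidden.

Answer: .....
.#...
.....
#.###
..###

Derivation:
Click 1 (3,0) count=3: revealed 1 new [(3,0)] -> total=1
Click 2 (1,1) count=4: revealed 1 new [(1,1)] -> total=2
Click 3 (4,3) count=0: revealed 6 new [(3,2) (3,3) (3,4) (4,2) (4,3) (4,4)] -> total=8
Click 4 (3,2) count=2: revealed 0 new [(none)] -> total=8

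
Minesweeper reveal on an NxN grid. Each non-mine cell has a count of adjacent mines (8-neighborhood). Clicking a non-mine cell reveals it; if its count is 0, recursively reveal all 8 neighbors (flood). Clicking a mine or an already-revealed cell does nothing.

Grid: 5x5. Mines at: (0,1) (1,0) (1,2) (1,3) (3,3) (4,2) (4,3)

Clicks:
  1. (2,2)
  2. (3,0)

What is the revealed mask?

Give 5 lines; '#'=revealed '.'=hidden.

Answer: .....
.....
###..
##...
##...

Derivation:
Click 1 (2,2) count=3: revealed 1 new [(2,2)] -> total=1
Click 2 (3,0) count=0: revealed 6 new [(2,0) (2,1) (3,0) (3,1) (4,0) (4,1)] -> total=7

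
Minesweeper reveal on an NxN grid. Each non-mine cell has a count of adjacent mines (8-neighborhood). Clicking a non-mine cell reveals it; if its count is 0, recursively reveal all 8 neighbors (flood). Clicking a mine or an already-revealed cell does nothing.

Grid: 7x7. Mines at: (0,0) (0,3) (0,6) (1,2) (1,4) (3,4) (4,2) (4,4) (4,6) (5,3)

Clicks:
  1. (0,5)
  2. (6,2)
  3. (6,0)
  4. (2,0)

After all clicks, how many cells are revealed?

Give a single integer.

Click 1 (0,5) count=2: revealed 1 new [(0,5)] -> total=1
Click 2 (6,2) count=1: revealed 1 new [(6,2)] -> total=2
Click 3 (6,0) count=0: revealed 13 new [(1,0) (1,1) (2,0) (2,1) (3,0) (3,1) (4,0) (4,1) (5,0) (5,1) (5,2) (6,0) (6,1)] -> total=15
Click 4 (2,0) count=0: revealed 0 new [(none)] -> total=15

Answer: 15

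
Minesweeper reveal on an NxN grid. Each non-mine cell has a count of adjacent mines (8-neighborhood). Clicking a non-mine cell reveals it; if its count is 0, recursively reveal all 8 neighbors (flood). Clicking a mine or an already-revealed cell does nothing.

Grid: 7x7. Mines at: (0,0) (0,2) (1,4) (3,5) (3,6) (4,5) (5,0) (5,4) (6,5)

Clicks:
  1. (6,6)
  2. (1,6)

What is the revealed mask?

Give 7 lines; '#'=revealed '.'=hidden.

Click 1 (6,6) count=1: revealed 1 new [(6,6)] -> total=1
Click 2 (1,6) count=0: revealed 6 new [(0,5) (0,6) (1,5) (1,6) (2,5) (2,6)] -> total=7

Answer: .....##
.....##
.....##
.......
.......
.......
......#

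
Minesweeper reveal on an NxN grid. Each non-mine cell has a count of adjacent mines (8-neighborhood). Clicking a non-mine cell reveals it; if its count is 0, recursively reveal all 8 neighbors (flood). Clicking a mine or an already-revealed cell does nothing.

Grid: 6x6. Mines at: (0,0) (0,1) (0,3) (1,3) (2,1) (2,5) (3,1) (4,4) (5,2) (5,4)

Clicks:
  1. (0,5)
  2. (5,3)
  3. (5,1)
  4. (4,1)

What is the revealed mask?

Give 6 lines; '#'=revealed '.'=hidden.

Click 1 (0,5) count=0: revealed 4 new [(0,4) (0,5) (1,4) (1,5)] -> total=4
Click 2 (5,3) count=3: revealed 1 new [(5,3)] -> total=5
Click 3 (5,1) count=1: revealed 1 new [(5,1)] -> total=6
Click 4 (4,1) count=2: revealed 1 new [(4,1)] -> total=7

Answer: ....##
....##
......
......
.#....
.#.#..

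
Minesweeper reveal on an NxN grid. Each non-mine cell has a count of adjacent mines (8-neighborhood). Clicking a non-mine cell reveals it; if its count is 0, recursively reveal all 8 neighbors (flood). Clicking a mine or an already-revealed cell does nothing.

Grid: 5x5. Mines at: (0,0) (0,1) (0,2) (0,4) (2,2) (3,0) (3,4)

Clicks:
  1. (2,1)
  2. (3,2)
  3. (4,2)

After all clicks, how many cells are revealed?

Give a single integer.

Click 1 (2,1) count=2: revealed 1 new [(2,1)] -> total=1
Click 2 (3,2) count=1: revealed 1 new [(3,2)] -> total=2
Click 3 (4,2) count=0: revealed 5 new [(3,1) (3,3) (4,1) (4,2) (4,3)] -> total=7

Answer: 7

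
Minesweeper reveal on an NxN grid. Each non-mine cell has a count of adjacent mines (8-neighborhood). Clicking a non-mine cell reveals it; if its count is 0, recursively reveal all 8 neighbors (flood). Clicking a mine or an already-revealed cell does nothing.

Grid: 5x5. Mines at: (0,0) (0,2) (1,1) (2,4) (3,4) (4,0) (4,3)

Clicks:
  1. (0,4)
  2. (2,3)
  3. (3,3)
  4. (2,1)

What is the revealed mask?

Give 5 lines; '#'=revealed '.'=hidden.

Click 1 (0,4) count=0: revealed 4 new [(0,3) (0,4) (1,3) (1,4)] -> total=4
Click 2 (2,3) count=2: revealed 1 new [(2,3)] -> total=5
Click 3 (3,3) count=3: revealed 1 new [(3,3)] -> total=6
Click 4 (2,1) count=1: revealed 1 new [(2,1)] -> total=7

Answer: ...##
...##
.#.#.
...#.
.....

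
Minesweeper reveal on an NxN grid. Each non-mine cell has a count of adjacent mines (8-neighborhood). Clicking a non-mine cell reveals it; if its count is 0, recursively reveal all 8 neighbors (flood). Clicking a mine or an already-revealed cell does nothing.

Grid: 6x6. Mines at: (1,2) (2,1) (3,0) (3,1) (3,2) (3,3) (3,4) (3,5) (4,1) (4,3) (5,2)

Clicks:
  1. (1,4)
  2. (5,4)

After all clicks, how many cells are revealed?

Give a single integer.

Answer: 10

Derivation:
Click 1 (1,4) count=0: revealed 9 new [(0,3) (0,4) (0,5) (1,3) (1,4) (1,5) (2,3) (2,4) (2,5)] -> total=9
Click 2 (5,4) count=1: revealed 1 new [(5,4)] -> total=10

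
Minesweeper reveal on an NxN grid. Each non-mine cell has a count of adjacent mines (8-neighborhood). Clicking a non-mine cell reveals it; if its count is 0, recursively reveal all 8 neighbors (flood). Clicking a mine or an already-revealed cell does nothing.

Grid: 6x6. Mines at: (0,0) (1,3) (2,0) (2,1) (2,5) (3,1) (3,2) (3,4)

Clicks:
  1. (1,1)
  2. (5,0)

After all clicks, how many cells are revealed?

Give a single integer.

Click 1 (1,1) count=3: revealed 1 new [(1,1)] -> total=1
Click 2 (5,0) count=0: revealed 12 new [(4,0) (4,1) (4,2) (4,3) (4,4) (4,5) (5,0) (5,1) (5,2) (5,3) (5,4) (5,5)] -> total=13

Answer: 13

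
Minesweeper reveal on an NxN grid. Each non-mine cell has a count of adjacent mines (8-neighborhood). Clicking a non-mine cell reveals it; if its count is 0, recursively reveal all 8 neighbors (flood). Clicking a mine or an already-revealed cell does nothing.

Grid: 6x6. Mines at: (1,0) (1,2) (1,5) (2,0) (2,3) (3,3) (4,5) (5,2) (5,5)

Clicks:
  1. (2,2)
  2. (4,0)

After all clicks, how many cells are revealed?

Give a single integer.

Click 1 (2,2) count=3: revealed 1 new [(2,2)] -> total=1
Click 2 (4,0) count=0: revealed 6 new [(3,0) (3,1) (4,0) (4,1) (5,0) (5,1)] -> total=7

Answer: 7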